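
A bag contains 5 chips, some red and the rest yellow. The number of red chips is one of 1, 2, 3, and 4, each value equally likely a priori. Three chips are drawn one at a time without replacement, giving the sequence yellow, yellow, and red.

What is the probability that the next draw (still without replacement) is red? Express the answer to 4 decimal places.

0.4000

Compute the likelihood of the observed sequence for each case: P(data | r = 1) = (4/5)(3/4)(1/3) = 1/5; P(data | r = 2) = (3/5)(2/4)(2/3) = 1/5; P(data | r = 3) = (2/5)(1/4)(3/3) = 1/10; P(data | r = 4) = (1/5)(0/4) = 0.
Multiplying each by its prior: 1/4 · 1/5 = 1/20, 1/4 · 1/5 = 1/20, 1/4 · 1/10 = 1/40, 1/4 · 0 = 0; with total 1/8.
The posterior is then P(r = 1 | data) = 2/5, P(r = 2 | data) = 2/5, P(r = 3 | data) = 1/5, P(r = 4 | data) = 0.
The predictive probability is P(red next | data) = (0)(2/5) + (1/2)(2/5) + (1)(1/5) = 2/5.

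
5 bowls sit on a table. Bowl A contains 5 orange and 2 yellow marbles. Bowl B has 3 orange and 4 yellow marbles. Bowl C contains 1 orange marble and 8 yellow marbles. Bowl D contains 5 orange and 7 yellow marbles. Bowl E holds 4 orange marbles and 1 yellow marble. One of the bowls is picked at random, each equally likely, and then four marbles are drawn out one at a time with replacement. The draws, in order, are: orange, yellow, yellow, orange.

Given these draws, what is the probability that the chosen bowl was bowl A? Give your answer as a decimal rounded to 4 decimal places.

0.2124

Compute the likelihood of the observed sequence for each case: P(data | bowl A) = (5/7)(2/7)(2/7)(5/7) = 0.041649; P(data | bowl B) = (3/7)(4/7)(4/7)(3/7) = 0.059975; P(data | bowl C) = (1/9)(8/9)(8/9)(1/9) = 0.0097546; P(data | bowl D) = (5/12)(7/12)(7/12)(5/12) = 0.059076; P(data | bowl E) = (4/5)(1/5)(1/5)(4/5) = 0.0256.
Multiplying each by its prior: 1/5 · 0.041649 = 0.0083299, 1/5 · 0.059975 = 0.011995, 1/5 · 0.0097546 = 0.0019509, 1/5 · 0.059076 = 0.011815, 1/5 · 0.0256 = 0.00512; summing to 0.039211.
So P(bowl A | data) = (0.0083299) / (0.039211) = 0.21244.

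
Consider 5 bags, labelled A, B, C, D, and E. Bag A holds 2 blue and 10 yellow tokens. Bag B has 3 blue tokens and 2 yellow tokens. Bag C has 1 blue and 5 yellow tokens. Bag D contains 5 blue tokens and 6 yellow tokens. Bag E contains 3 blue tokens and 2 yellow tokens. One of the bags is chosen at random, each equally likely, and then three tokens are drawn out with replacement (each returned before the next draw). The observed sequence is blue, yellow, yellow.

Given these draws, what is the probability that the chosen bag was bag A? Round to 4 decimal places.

Compute the likelihood of the observed sequence for each case: P(data | bag A) = (2/12)(10/12)(10/12) = 0.11574; P(data | bag B) = (3/5)(2/5)(2/5) = 0.096; P(data | bag C) = (1/6)(5/6)(5/6) = 0.11574; P(data | bag D) = (5/11)(6/11)(6/11) = 0.13524; P(data | bag E) = (3/5)(2/5)(2/5) = 0.096.
The prior-weighted likelihoods are 1/5 · 0.11574 = 0.023148, 1/5 · 0.096 = 0.0192, 1/5 · 0.11574 = 0.023148, 1/5 · 0.13524 = 0.027047, 1/5 · 0.096 = 0.0192; summing to 0.11174.
So P(bag A | data) = (0.023148) / (0.11174) = 0.20715.

0.2072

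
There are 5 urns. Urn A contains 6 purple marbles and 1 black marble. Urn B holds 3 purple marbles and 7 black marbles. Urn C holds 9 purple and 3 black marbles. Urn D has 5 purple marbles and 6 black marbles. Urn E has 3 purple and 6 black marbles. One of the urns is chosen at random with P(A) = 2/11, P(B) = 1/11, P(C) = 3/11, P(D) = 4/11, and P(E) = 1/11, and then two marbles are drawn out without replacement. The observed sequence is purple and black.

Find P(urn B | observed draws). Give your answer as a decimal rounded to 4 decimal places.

Under each hypothesis, the probability of the observed sequence is: P(data | urn A) = (6/7)(1/6) = 0.14286; P(data | urn B) = (3/10)(7/9) = 0.23333; P(data | urn C) = (9/12)(3/11) = 0.20455; P(data | urn D) = (5/11)(6/10) = 0.27273; P(data | urn E) = (3/9)(6/8) = 0.25.
The prior-weighted likelihoods are 2/11 · 0.14286 = 0.025974, 1/11 · 0.23333 = 0.021212, 3/11 · 0.20455 = 0.055785, 4/11 · 0.27273 = 0.099174, 1/11 · 0.25 = 0.022727; with total 0.22487.
Hence P(urn B | data) = (0.021212) / (0.22487) = 0.09433.

0.0943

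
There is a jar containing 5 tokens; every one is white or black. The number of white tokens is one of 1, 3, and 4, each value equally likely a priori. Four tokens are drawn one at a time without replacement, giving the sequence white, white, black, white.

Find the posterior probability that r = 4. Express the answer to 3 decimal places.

0.667

The likelihood of the observed sequence under each hypothesis: P(data | r = 1) = (1/5)(0/4) = 0; P(data | r = 3) = (3/5)(2/4)(2/3)(1/2) = 1/10; P(data | r = 4) = (4/5)(3/4)(1/3)(2/2) = 1/5.
Multiplying each by its prior: 1/3 · 0 = 0, 1/3 · 1/10 = 1/30, 1/3 · 1/5 = 1/15; summing to 1/10.
By Bayes' rule, P(r = 4 | data) = (1/15) / (1/10) = 2/3.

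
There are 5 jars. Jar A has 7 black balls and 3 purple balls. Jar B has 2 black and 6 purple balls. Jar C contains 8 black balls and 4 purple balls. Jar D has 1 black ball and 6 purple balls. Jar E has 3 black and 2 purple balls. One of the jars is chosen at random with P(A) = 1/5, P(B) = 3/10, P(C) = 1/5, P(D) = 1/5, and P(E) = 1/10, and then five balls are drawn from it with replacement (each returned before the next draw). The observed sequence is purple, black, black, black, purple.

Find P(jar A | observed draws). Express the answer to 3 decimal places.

0.320

Under each hypothesis, the probability of the observed sequence is: P(data | jar A) = (3/10)(7/10)(7/10)(7/10)(3/10) = 0.03087; P(data | jar B) = (6/8)(2/8)(2/8)(2/8)(6/8) = 0.0087891; P(data | jar C) = (4/12)(8/12)(8/12)(8/12)(4/12) = 0.032922; P(data | jar D) = (6/7)(1/7)(1/7)(1/7)(6/7) = 0.002142; P(data | jar E) = (2/5)(3/5)(3/5)(3/5)(2/5) = 0.03456.
Weighting by the prior gives 1/5 · 0.03087 = 0.006174, 3/10 · 0.0087891 = 0.0026367, 1/5 · 0.032922 = 0.0065844, 1/5 · 0.002142 = 0.00042839, 1/10 · 0.03456 = 0.003456; summing to 0.019279.
By Bayes' rule, P(jar A | data) = (0.006174) / (0.019279) = 0.32024.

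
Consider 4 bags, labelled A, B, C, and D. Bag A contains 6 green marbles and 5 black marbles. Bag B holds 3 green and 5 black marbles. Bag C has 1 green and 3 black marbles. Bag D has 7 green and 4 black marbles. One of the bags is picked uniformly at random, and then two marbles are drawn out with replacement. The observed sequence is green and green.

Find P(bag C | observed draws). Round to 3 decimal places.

Compute the likelihood of the observed sequence for each case: P(data | bag A) = (6/11)(6/11) = 0.29752; P(data | bag B) = (3/8)(3/8) = 0.14062; P(data | bag C) = (1/4)(1/4) = 0.0625; P(data | bag D) = (7/11)(7/11) = 0.40496.
Weighting by the prior gives 1/4 · 0.29752 = 0.07438, 1/4 · 0.14062 = 0.035156, 1/4 · 0.0625 = 0.015625, 1/4 · 0.40496 = 0.10124; these sum to 0.2264.
By Bayes' rule, P(bag C | data) = (0.015625) / (0.2264) = 0.069015.

0.069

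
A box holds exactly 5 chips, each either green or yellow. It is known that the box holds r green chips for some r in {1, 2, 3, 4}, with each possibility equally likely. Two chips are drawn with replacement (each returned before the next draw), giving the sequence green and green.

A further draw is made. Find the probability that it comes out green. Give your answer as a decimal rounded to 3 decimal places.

0.667

For each hypothesis, P(data | H) works out to: P(data | r = 1) = (1/5)(1/5) = 1/25; P(data | r = 2) = (2/5)(2/5) = 4/25; P(data | r = 3) = (3/5)(3/5) = 9/25; P(data | r = 4) = (4/5)(4/5) = 16/25.
Multiplying each by its prior: 1/4 · 1/25 = 1/100, 1/4 · 4/25 = 1/25, 1/4 · 9/25 = 9/100, 1/4 · 16/25 = 4/25; with total 3/10.
Dividing through by the total gives posterior P(r = 1 | data) = 1/30, P(r = 2 | data) = 2/15, P(r = 3 | data) = 3/10, P(r = 4 | data) = 8/15.
So P(green next | data) = Σ P(green next | H) P(H | data) = (1/5)(1/30) + (2/5)(2/15) + (3/5)(3/10) + (4/5)(8/15) = 2/3.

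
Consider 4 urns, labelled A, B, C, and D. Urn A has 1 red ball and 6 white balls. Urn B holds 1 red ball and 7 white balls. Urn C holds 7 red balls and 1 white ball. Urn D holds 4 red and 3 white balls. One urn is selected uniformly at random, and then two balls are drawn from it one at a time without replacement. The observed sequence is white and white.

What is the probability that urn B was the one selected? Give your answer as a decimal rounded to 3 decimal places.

For each hypothesis, P(data | H) works out to: P(data | urn A) = (6/7)(5/6) = 5/7; P(data | urn B) = (7/8)(6/7) = 3/4; P(data | urn C) = (1/8)(0/7) = 0; P(data | urn D) = (3/7)(2/6) = 1/7.
Multiplying each by its prior: 1/4 · 5/7 = 5/28, 1/4 · 3/4 = 3/16, 1/4 · 0 = 0, 1/4 · 1/7 = 1/28; these sum to 45/112.
So P(urn B | data) = (3/16) / (45/112) = 7/15.

0.467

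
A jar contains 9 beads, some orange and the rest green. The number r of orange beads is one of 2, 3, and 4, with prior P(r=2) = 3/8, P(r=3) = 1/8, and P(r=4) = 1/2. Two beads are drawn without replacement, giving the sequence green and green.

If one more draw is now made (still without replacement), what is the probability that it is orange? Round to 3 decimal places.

For each hypothesis, P(data | H) works out to: P(data | r = 2) = (7/9)(6/8) = 7/12; P(data | r = 3) = (6/9)(5/8) = 5/12; P(data | r = 4) = (5/9)(4/8) = 5/18.
Multiplying each by its prior: 3/8 · 7/12 = 7/32, 1/8 · 5/12 = 5/96, 1/2 · 5/18 = 5/36; these sum to 59/144.
Dividing through by the total gives posterior P(r = 2 | data) = 63/118, P(r = 3 | data) = 15/118, P(r = 4 | data) = 20/59.
The predictive probability is P(orange next | data) = (2/7)(63/118) + (3/7)(15/118) + (4/7)(20/59) = 331/826.

0.401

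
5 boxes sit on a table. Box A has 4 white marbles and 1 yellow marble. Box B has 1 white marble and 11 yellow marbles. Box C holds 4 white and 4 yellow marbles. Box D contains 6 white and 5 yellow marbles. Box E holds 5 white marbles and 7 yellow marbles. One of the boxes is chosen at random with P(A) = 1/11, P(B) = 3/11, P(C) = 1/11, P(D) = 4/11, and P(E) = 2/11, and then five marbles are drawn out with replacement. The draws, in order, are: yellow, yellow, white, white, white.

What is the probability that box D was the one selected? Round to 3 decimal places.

0.567

The likelihood of the observed sequence under each hypothesis: P(data | box A) = (1/5)(1/5)(4/5)(4/5)(4/5) = 0.02048; P(data | box B) = (11/12)(11/12)(1/12)(1/12)(1/12) = 0.00048627; P(data | box C) = (4/8)(4/8)(4/8)(4/8)(4/8) = 0.03125; P(data | box D) = (5/11)(5/11)(6/11)(6/11)(6/11) = 0.03353; P(data | box E) = (7/12)(7/12)(5/12)(5/12)(5/12) = 0.024615.
Weighting by the prior gives 1/11 · 0.02048 = 0.0018618, 3/11 · 0.00048627 = 0.00013262, 1/11 · 0.03125 = 0.0028409, 4/11 · 0.03353 = 0.012193, 2/11 · 0.024615 = 0.0044755; summing to 0.021503.
By Bayes' rule, P(box D | data) = (0.012193) / (0.021503) = 0.56701.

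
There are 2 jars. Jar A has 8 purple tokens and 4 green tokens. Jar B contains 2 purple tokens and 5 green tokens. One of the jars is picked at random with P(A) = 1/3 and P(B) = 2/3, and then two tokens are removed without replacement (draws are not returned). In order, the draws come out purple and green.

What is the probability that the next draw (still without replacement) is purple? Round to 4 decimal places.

The likelihood of the observed sequence under each hypothesis: P(data | jar A) = (8/12)(4/11) = 8/33; P(data | jar B) = (2/7)(5/6) = 5/21.
Weighting by the prior gives 1/3 · 8/33 = 8/99, 2/3 · 5/21 = 10/63; with total 166/693.
Dividing through by the total gives posterior P(jar A | data) = 28/83, P(jar B | data) = 55/83.
Averaging over the posterior, P(purple next | data) = (7/10)(28/83) + (1/5)(55/83) = 153/415.

0.3687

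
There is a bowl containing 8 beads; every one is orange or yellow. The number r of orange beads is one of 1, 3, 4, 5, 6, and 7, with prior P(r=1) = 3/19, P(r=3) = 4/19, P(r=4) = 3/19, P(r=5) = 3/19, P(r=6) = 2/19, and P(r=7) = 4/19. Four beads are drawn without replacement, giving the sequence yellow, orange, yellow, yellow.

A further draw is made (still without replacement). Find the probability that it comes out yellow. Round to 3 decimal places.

For each hypothesis, P(data | H) works out to: P(data | r = 1) = (7/8)(1/7)(6/6)(5/5) = 0.125; P(data | r = 3) = (5/8)(3/7)(4/6)(3/5) = 0.10714; P(data | r = 4) = (4/8)(4/7)(3/6)(2/5) = 0.057143; P(data | r = 5) = (3/8)(5/7)(2/6)(1/5) = 0.017857; P(data | r = 6) = (2/8)(6/7)(1/6)(0/5) = 0; P(data | r = 7) = (1/8)(7/7)(0/6) = 0.
Multiplying each by its prior: 3/19 · 0.125 = 0.019737, 4/19 · 0.10714 = 0.022556, 3/19 · 0.057143 = 0.0090226, 3/19 · 0.017857 = 0.0028195, 2/19 · 0 = 0, 4/19 · 0 = 0; with total 0.054135.
Normalising, the posterior is P(r = 1 | data) = 0.36458, P(r = 3 | data) = 0.41667, P(r = 4 | data) = 0.16667, P(r = 5 | data) = 0.052083, P(r = 6 | data) = 0, P(r = 7 | data) = 0.
The predictive probability is P(yellow next | data) = (1)(0.36458) + (1/2)(0.41667) + (1/4)(0.16667) + (0)(0.052083) = 0.61458.

0.615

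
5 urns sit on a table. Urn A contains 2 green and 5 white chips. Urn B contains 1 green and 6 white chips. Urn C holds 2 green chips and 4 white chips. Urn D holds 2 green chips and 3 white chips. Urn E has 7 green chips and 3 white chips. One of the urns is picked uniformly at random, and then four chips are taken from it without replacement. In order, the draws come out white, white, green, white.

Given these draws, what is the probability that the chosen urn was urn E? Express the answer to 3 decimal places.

Under each hypothesis, the probability of the observed sequence is: P(data | urn A) = (5/7)(4/6)(2/5)(3/4) = 0.14286; P(data | urn B) = (6/7)(5/6)(1/5)(4/4) = 0.14286; P(data | urn C) = (4/6)(3/5)(2/4)(2/3) = 0.13333; P(data | urn D) = (3/5)(2/4)(2/3)(1/2) = 0.1; P(data | urn E) = (3/10)(2/9)(7/8)(1/7) = 0.0083333.
Multiplying each by its prior: 1/5 · 0.14286 = 0.028571, 1/5 · 0.14286 = 0.028571, 1/5 · 0.13333 = 0.026667, 1/5 · 0.1 = 0.02, 1/5 · 0.0083333 = 0.0016667; with total 0.10548.
Therefore the posterior P(urn E | data) = (0.0016667) / (0.10548) = 0.015801.

0.016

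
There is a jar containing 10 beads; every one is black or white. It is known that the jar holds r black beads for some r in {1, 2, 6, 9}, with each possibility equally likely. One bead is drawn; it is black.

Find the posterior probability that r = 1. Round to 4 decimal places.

0.0556

For each hypothesis, P(data | H) works out to: P(data | r = 1) = (1/10) = 1/10; P(data | r = 2) = (2/10) = 1/5; P(data | r = 6) = (6/10) = 3/5; P(data | r = 9) = (9/10) = 9/10.
Weighting by the prior gives 1/4 · 1/10 = 1/40, 1/4 · 1/5 = 1/20, 1/4 · 3/5 = 3/20, 1/4 · 9/10 = 9/40; summing to 9/20.
So P(r = 1 | data) = (1/40) / (9/20) = 1/18.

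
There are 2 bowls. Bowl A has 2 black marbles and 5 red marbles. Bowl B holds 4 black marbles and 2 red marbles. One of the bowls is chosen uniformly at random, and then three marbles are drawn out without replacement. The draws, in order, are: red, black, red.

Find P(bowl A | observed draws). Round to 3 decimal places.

0.741

For each hypothesis, P(data | H) works out to: P(data | bowl A) = (5/7)(2/6)(4/5) = 4/21; P(data | bowl B) = (2/6)(4/5)(1/4) = 1/15.
Weighting by the prior gives 1/2 · 4/21 = 2/21, 1/2 · 1/15 = 1/30; summing to 9/70.
Therefore the posterior P(bowl A | data) = (2/21) / (9/70) = 20/27.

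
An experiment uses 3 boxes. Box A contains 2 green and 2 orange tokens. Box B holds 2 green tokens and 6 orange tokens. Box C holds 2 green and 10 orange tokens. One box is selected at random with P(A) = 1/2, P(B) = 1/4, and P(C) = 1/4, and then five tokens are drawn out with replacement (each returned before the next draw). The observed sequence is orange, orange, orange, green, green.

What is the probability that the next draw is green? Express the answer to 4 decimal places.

0.3861

Under each hypothesis, the probability of the observed sequence is: P(data | box A) = (2/4)(2/4)(2/4)(2/4)(2/4) = 0.03125; P(data | box B) = (6/8)(6/8)(6/8)(2/8)(2/8) = 0.026367; P(data | box C) = (10/12)(10/12)(10/12)(2/12)(2/12) = 0.016075.
Multiplying each by its prior: 1/2 · 0.03125 = 0.015625, 1/4 · 0.026367 = 0.0065918, 1/4 · 0.016075 = 0.0040188; these sum to 0.026236.
The posterior is then P(box A | data) = 0.59557, P(box B | data) = 0.25125, P(box C | data) = 0.15318.
The predictive probability is P(green next | data) = (1/2)(0.59557) + (1/4)(0.25125) + (1/6)(0.15318) = 0.38613.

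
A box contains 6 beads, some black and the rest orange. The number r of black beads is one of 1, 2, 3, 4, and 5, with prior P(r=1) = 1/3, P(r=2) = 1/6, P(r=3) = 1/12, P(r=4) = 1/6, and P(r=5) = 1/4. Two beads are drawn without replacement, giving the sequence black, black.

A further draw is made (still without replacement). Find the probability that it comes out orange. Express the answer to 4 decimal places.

0.3777

Under each hypothesis, the probability of the observed sequence is: P(data | r = 1) = (1/6)(0/5) = 0; P(data | r = 2) = (2/6)(1/5) = 1/15; P(data | r = 3) = (3/6)(2/5) = 1/5; P(data | r = 4) = (4/6)(3/5) = 2/5; P(data | r = 5) = (5/6)(4/5) = 2/3.
The prior-weighted likelihoods are 1/3 · 0 = 0, 1/6 · 1/15 = 1/90, 1/12 · 1/5 = 1/60, 1/6 · 2/5 = 1/15, 1/4 · 2/3 = 1/6; summing to 47/180.
Normalising, the posterior is P(r = 1 | data) = 0, P(r = 2 | data) = 2/47, P(r = 3 | data) = 3/47, P(r = 4 | data) = 12/47, P(r = 5 | data) = 30/47.
So P(orange next | data) = Σ P(orange next | H) P(H | data) = (1)(2/47) + (3/4)(3/47) + (1/2)(12/47) + (1/4)(30/47) = 71/188.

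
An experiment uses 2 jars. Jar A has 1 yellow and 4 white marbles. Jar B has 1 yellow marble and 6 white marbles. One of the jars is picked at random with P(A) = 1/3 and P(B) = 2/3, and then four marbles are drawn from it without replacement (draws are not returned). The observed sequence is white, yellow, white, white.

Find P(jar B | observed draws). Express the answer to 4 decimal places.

0.5882

The likelihood of the observed sequence under each hypothesis: P(data | jar A) = (4/5)(1/4)(3/3)(2/2) = 1/5; P(data | jar B) = (6/7)(1/6)(5/5)(4/4) = 1/7.
The prior-weighted likelihoods are 1/3 · 1/5 = 1/15, 2/3 · 1/7 = 2/21; summing to 17/105.
Hence P(jar B | data) = (2/21) / (17/105) = 10/17.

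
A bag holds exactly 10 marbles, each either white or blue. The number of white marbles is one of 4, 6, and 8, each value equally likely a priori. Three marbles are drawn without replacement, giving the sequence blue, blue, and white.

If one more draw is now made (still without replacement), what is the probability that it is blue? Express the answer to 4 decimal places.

0.4286

Under each hypothesis, the probability of the observed sequence is: P(data | r = 4) = (6/10)(5/9)(4/8) = 1/6; P(data | r = 6) = (4/10)(3/9)(6/8) = 1/10; P(data | r = 8) = (2/10)(1/9)(8/8) = 1/45.
Weighting by the prior gives 1/3 · 1/6 = 1/18, 1/3 · 1/10 = 1/30, 1/3 · 1/45 = 1/135; summing to 13/135.
The posterior is then P(r = 4 | data) = 15/26, P(r = 6 | data) = 9/26, P(r = 8 | data) = 1/13.
Averaging over the posterior, P(blue next | data) = (4/7)(15/26) + (2/7)(9/26) + (0)(1/13) = 3/7.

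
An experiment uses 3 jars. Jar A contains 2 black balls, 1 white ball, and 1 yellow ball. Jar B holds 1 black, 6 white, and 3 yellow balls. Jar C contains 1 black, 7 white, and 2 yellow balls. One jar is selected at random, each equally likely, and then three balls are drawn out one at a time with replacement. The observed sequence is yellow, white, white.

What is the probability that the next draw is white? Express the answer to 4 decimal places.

For each hypothesis, P(data | H) works out to: P(data | jar A) = (1/4)(1/4)(1/4) = 0.015625; P(data | jar B) = (3/10)(6/10)(6/10) = 0.108; P(data | jar C) = (2/10)(7/10)(7/10) = 0.098.
The prior-weighted likelihoods are 1/3 · 0.015625 = 0.0052083, 1/3 · 0.108 = 0.036, 1/3 · 0.098 = 0.032667; these sum to 0.073875.
Dividing through by the total gives posterior P(jar A | data) = 0.070502, P(jar B | data) = 0.48731, P(jar C | data) = 0.44219.
Averaging over the posterior, P(white next | data) = (1/4)(0.070502) + (3/5)(0.48731) + (7/10)(0.44219) = 0.61954.

0.6195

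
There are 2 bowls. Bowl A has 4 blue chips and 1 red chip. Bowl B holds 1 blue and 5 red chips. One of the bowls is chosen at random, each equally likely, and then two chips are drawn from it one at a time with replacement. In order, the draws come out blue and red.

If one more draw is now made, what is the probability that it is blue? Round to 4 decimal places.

The likelihood of the observed sequence under each hypothesis: P(data | bowl A) = (4/5)(1/5) = 0.16; P(data | bowl B) = (1/6)(5/6) = 0.13889.
Multiplying each by its prior: 1/2 · 0.16 = 0.08, 1/2 · 0.13889 = 0.069444; summing to 0.14944.
The posterior is then P(bowl A | data) = 0.53532, P(bowl B | data) = 0.46468.
Averaging over the posterior, P(blue next | data) = (4/5)(0.53532) + (1/6)(0.46468) = 0.5057.

0.5057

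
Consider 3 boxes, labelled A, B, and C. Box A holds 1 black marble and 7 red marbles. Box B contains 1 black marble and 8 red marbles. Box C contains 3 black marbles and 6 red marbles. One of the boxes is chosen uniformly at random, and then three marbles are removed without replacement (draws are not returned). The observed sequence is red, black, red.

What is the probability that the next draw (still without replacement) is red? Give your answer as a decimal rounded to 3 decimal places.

0.856

For each hypothesis, P(data | H) works out to: P(data | box A) = (7/8)(1/7)(6/6) = 0.125; P(data | box B) = (8/9)(1/8)(7/7) = 0.11111; P(data | box C) = (6/9)(3/8)(5/7) = 0.17857.
Weighting by the prior gives 1/3 · 0.125 = 0.041667, 1/3 · 0.11111 = 0.037037, 1/3 · 0.17857 = 0.059524; with total 0.13823.
Normalising, the posterior is P(box A | data) = 0.30144, P(box B | data) = 0.26794, P(box C | data) = 0.43062.
The predictive probability is P(red next | data) = (1)(0.30144) + (1)(0.26794) + (2/3)(0.43062) = 0.85646.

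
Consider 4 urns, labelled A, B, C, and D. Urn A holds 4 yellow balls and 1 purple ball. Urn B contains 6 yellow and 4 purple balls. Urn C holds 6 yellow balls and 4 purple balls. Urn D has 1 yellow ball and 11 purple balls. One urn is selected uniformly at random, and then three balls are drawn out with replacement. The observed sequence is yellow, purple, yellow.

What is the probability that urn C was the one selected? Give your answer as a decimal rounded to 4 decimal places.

For each hypothesis, P(data | H) works out to: P(data | urn A) = (4/5)(1/5)(4/5) = 0.128; P(data | urn B) = (6/10)(4/10)(6/10) = 0.144; P(data | urn C) = (6/10)(4/10)(6/10) = 0.144; P(data | urn D) = (1/12)(11/12)(1/12) = 0.0063657.
Weighting by the prior gives 1/4 · 0.128 = 0.032, 1/4 · 0.144 = 0.036, 1/4 · 0.144 = 0.036, 1/4 · 0.0063657 = 0.0015914; with total 0.10559.
So P(urn C | data) = (0.036) / (0.10559) = 0.34094.

0.3409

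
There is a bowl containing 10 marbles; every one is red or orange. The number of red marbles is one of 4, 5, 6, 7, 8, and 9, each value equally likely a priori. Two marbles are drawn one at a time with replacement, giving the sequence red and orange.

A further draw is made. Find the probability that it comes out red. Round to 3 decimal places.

Under each hypothesis, the probability of the observed sequence is: P(data | r = 4) = (4/10)(6/10) = 6/25; P(data | r = 5) = (5/10)(5/10) = 1/4; P(data | r = 6) = (6/10)(4/10) = 6/25; P(data | r = 7) = (7/10)(3/10) = 21/100; P(data | r = 8) = (8/10)(2/10) = 4/25; P(data | r = 9) = (9/10)(1/10) = 9/100.
The prior-weighted likelihoods are 1/6 · 6/25 = 1/25, 1/6 · 1/4 = 1/24, 1/6 · 6/25 = 1/25, 1/6 · 21/100 = 7/200, 1/6 · 4/25 = 2/75, 1/6 · 9/100 = 3/200; summing to 119/600.
Normalising, the posterior is P(r = 4 | data) = 24/119, P(r = 5 | data) = 25/119, P(r = 6 | data) = 24/119, P(r = 7 | data) = 3/17, P(r = 8 | data) = 16/119, P(r = 9 | data) = 9/119.
So P(red next | data) = Σ P(red next | H) P(H | data) = (2/5)(24/119) + (1/2)(25/119) + (3/5)(24/119) + (7/10)(3/17) + (4/5)(16/119) + (9/10)(9/119) = 103/170.

0.606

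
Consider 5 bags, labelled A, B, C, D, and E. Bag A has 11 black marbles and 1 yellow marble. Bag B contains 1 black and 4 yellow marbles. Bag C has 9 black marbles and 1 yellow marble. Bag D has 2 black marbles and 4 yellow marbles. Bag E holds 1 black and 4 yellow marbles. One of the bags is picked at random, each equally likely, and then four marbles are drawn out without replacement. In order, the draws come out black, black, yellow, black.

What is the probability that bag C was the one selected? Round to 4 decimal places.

0.5455

For each hypothesis, P(data | H) works out to: P(data | bag A) = (11/12)(10/11)(1/10)(9/9) = 1/12; P(data | bag B) = (1/5)(0/4) = 0; P(data | bag C) = (9/10)(8/9)(1/8)(7/7) = 1/10; P(data | bag D) = (2/6)(1/5)(4/4)(0/3) = 0; P(data | bag E) = (1/5)(0/4) = 0.
The prior-weighted likelihoods are 1/5 · 1/12 = 1/60, 1/5 · 0 = 0, 1/5 · 1/10 = 1/50, 1/5 · 0 = 0, 1/5 · 0 = 0; summing to 11/300.
Therefore the posterior P(bag C | data) = (1/50) / (11/300) = 6/11.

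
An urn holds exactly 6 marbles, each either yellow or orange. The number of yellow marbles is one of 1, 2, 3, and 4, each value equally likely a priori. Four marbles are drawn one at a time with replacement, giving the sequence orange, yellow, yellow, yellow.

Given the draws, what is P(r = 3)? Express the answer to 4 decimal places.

For each hypothesis, P(data | H) works out to: P(data | r = 1) = (5/6)(1/6)(1/6)(1/6) = 0.003858; P(data | r = 2) = (4/6)(2/6)(2/6)(2/6) = 0.024691; P(data | r = 3) = (3/6)(3/6)(3/6)(3/6) = 0.0625; P(data | r = 4) = (2/6)(4/6)(4/6)(4/6) = 0.098765.
Multiplying each by its prior: 1/4 · 0.003858 = 0.00096451, 1/4 · 0.024691 = 0.0061728, 1/4 · 0.0625 = 0.015625, 1/4 · 0.098765 = 0.024691; with total 0.047454.
Hence P(r = 3 | data) = (0.015625) / (0.047454) = 0.32927.

0.3293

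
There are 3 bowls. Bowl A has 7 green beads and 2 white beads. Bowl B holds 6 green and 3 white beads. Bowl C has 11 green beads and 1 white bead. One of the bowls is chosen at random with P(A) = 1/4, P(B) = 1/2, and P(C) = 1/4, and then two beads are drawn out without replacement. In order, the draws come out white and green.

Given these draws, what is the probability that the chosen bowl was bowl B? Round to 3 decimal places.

0.643

For each hypothesis, P(data | H) works out to: P(data | bowl A) = (2/9)(7/8) = 7/36; P(data | bowl B) = (3/9)(6/8) = 1/4; P(data | bowl C) = (1/12)(11/11) = 1/12.
Multiplying each by its prior: 1/4 · 7/36 = 7/144, 1/2 · 1/4 = 1/8, 1/4 · 1/12 = 1/48; summing to 7/36.
Therefore the posterior P(bowl B | data) = (1/8) / (7/36) = 9/14.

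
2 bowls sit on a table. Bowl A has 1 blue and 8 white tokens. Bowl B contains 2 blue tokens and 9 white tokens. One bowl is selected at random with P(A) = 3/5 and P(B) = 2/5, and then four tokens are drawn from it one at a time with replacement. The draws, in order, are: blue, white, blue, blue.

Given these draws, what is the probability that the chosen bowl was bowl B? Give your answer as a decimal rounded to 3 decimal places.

0.729

Under each hypothesis, the probability of the observed sequence is: P(data | bowl A) = (1/9)(8/9)(1/9)(1/9) = 0.0012193; P(data | bowl B) = (2/11)(9/11)(2/11)(2/11) = 0.0049177.
The prior-weighted likelihoods are 3/5 · 0.0012193 = 0.0007316, 2/5 · 0.0049177 = 0.0019671; with total 0.0026987.
Therefore the posterior P(bowl B | data) = (0.0019671) / (0.0026987) = 0.72891.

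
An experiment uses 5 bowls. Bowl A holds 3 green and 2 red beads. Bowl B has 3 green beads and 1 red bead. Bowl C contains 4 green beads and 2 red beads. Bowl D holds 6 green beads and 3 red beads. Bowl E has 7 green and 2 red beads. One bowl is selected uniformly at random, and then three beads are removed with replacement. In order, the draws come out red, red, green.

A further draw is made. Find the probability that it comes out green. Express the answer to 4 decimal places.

Under each hypothesis, the probability of the observed sequence is: P(data | bowl A) = (2/5)(2/5)(3/5) = 0.096; P(data | bowl B) = (1/4)(1/4)(3/4) = 0.046875; P(data | bowl C) = (2/6)(2/6)(4/6) = 0.074074; P(data | bowl D) = (3/9)(3/9)(6/9) = 0.074074; P(data | bowl E) = (2/9)(2/9)(7/9) = 0.038409.
The prior-weighted likelihoods are 1/5 · 0.096 = 0.0192, 1/5 · 0.046875 = 0.009375, 1/5 · 0.074074 = 0.014815, 1/5 · 0.074074 = 0.014815, 1/5 · 0.038409 = 0.0076818; summing to 0.065886.
Dividing through by the total gives posterior P(bowl A | data) = 0.29141, P(bowl B | data) = 0.14229, P(bowl C | data) = 0.22485, P(bowl D | data) = 0.22485, P(bowl E | data) = 0.11659.
Averaging over the posterior, P(green next | data) = (3/5)(0.29141) + (3/4)(0.14229) + (2/3)(0.22485) + (2/3)(0.22485) + (7/9)(0.11659) = 0.67205.

0.6721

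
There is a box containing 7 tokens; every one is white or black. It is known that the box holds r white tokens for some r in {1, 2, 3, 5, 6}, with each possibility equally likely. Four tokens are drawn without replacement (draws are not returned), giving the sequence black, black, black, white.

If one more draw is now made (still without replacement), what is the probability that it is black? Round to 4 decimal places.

Compute the likelihood of the observed sequence for each case: P(data | r = 1) = (6/7)(5/6)(4/5)(1/4) = 1/7; P(data | r = 2) = (5/7)(4/6)(3/5)(2/4) = 1/7; P(data | r = 3) = (4/7)(3/6)(2/5)(3/4) = 3/35; P(data | r = 5) = (2/7)(1/6)(0/5) = 0; P(data | r = 6) = (1/7)(0/6) = 0.
The prior-weighted likelihoods are 1/5 · 1/7 = 1/35, 1/5 · 1/7 = 1/35, 1/5 · 3/35 = 3/175, 1/5 · 0 = 0, 1/5 · 0 = 0; summing to 13/175.
Normalising, the posterior is P(r = 1 | data) = 5/13, P(r = 2 | data) = 5/13, P(r = 3 | data) = 3/13, P(r = 5 | data) = 0, P(r = 6 | data) = 0.
The predictive probability is P(black next | data) = (1)(5/13) + (2/3)(5/13) + (1/3)(3/13) = 28/39.

0.7179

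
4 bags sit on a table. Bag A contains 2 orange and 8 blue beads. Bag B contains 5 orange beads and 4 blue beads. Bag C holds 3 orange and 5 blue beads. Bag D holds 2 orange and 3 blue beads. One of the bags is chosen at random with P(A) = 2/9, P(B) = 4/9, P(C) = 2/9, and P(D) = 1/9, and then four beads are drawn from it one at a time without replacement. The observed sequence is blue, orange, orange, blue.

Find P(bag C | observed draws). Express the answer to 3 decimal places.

The likelihood of the observed sequence under each hypothesis: P(data | bag A) = (8/10)(2/9)(1/8)(7/7) = 0.022222; P(data | bag B) = (4/9)(5/8)(4/7)(3/6) = 0.079365; P(data | bag C) = (5/8)(3/7)(2/6)(4/5) = 0.071429; P(data | bag D) = (3/5)(2/4)(1/3)(2/2) = 0.1.
Weighting by the prior gives 2/9 · 0.022222 = 0.0049383, 4/9 · 0.079365 = 0.035273, 2/9 · 0.071429 = 0.015873, 1/9 · 0.1 = 0.011111; with total 0.067196.
By Bayes' rule, P(bag C | data) = (0.015873) / (0.067196) = 0.23622.

0.236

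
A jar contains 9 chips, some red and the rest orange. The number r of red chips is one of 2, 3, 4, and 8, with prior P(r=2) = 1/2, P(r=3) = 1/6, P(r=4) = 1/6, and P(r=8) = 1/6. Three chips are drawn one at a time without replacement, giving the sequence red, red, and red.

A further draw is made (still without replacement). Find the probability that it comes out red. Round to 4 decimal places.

For each hypothesis, P(data | H) works out to: P(data | r = 2) = (2/9)(1/8)(0/7) = 0; P(data | r = 3) = (3/9)(2/8)(1/7) = 1/84; P(data | r = 4) = (4/9)(3/8)(2/7) = 1/21; P(data | r = 8) = (8/9)(7/8)(6/7) = 2/3.
The prior-weighted likelihoods are 1/2 · 0 = 0, 1/6 · 1/84 = 1/504, 1/6 · 1/21 = 1/126, 1/6 · 2/3 = 1/9; with total 61/504.
Normalising, the posterior is P(r = 2 | data) = 0, P(r = 3 | data) = 1/61, P(r = 4 | data) = 4/61, P(r = 8 | data) = 56/61.
The predictive probability is P(red next | data) = (0)(1/61) + (1/6)(4/61) + (5/6)(56/61) = 142/183.

0.7760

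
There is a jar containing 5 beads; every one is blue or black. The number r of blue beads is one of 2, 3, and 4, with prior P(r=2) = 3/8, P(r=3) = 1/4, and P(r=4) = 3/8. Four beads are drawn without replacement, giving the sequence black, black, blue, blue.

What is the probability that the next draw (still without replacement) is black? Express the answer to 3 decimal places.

Under each hypothesis, the probability of the observed sequence is: P(data | r = 2) = (3/5)(2/4)(2/3)(1/2) = 1/10; P(data | r = 3) = (2/5)(1/4)(3/3)(2/2) = 1/10; P(data | r = 4) = (1/5)(0/4) = 0.
Multiplying each by its prior: 3/8 · 1/10 = 3/80, 1/4 · 1/10 = 1/40, 3/8 · 0 = 0; with total 1/16.
The posterior is then P(r = 2 | data) = 3/5, P(r = 3 | data) = 2/5, P(r = 4 | data) = 0.
The predictive probability is P(black next | data) = (1)(3/5) + (0)(2/5) = 3/5.

0.600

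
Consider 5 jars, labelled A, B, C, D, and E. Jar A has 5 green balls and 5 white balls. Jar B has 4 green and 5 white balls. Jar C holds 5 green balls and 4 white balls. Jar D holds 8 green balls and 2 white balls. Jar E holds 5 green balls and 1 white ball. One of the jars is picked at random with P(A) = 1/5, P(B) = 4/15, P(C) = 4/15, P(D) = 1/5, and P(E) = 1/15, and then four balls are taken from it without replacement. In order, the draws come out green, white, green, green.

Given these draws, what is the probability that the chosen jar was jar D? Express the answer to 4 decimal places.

0.3275

The likelihood of the observed sequence under each hypothesis: P(data | jar A) = (5/10)(5/9)(4/8)(3/7) = 5/84; P(data | jar B) = (4/9)(5/8)(3/7)(2/6) = 5/126; P(data | jar C) = (5/9)(4/8)(4/7)(3/6) = 5/63; P(data | jar D) = (8/10)(2/9)(7/8)(6/7) = 2/15; P(data | jar E) = (5/6)(1/5)(4/4)(3/3) = 1/6.
Weighting by the prior gives 1/5 · 5/84 = 1/84, 4/15 · 5/126 = 2/189, 4/15 · 5/63 = 4/189, 1/5 · 2/15 = 2/75, 1/15 · 1/6 = 1/90; these sum to 57/700.
By Bayes' rule, P(jar D | data) = (2/75) / (57/700) = 56/171.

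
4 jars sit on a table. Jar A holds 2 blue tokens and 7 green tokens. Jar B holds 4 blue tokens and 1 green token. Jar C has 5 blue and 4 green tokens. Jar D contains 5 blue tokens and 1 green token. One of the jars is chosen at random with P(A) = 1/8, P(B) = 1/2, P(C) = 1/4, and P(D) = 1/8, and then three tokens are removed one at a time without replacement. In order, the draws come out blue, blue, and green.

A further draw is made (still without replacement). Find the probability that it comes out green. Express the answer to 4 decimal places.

The likelihood of the observed sequence under each hypothesis: P(data | jar A) = (2/9)(1/8)(7/7) = 0.027778; P(data | jar B) = (4/5)(3/4)(1/3) = 0.2; P(data | jar C) = (5/9)(4/8)(4/7) = 0.15873; P(data | jar D) = (5/6)(4/5)(1/4) = 0.16667.
The prior-weighted likelihoods are 1/8 · 0.027778 = 0.0034722, 1/2 · 0.2 = 0.1, 1/4 · 0.15873 = 0.039683, 1/8 · 0.16667 = 0.020833; summing to 0.16399.
Dividing through by the total gives posterior P(jar A | data) = 0.021174, P(jar B | data) = 0.6098, P(jar C | data) = 0.24198, P(jar D | data) = 0.12704.
So P(green next | data) = Σ P(green next | H) P(H | data) = (1)(0.021174) + (0)(0.6098) + (1/2)(0.24198) + (0)(0.12704) = 0.14217.

0.1422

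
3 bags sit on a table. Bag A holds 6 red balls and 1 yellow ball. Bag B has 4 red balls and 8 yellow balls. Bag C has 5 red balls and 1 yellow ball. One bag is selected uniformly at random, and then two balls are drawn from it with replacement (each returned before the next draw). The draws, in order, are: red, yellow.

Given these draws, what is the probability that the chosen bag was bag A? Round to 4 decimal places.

For each hypothesis, P(data | H) works out to: P(data | bag A) = (6/7)(1/7) = 0.12245; P(data | bag B) = (4/12)(8/12) = 0.22222; P(data | bag C) = (5/6)(1/6) = 0.13889.
Weighting by the prior gives 1/3 · 0.12245 = 0.040816, 1/3 · 0.22222 = 0.074074, 1/3 · 0.13889 = 0.046296; summing to 0.16119.
Therefore the posterior P(bag A | data) = (0.040816) / (0.16119) = 0.25322.

0.2532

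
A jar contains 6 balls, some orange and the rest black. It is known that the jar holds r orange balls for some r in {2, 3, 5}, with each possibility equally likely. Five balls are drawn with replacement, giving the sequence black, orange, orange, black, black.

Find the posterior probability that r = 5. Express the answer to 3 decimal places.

The likelihood of the observed sequence under each hypothesis: P(data | r = 2) = (4/6)(2/6)(2/6)(4/6)(4/6) = 0.032922; P(data | r = 3) = (3/6)(3/6)(3/6)(3/6)(3/6) = 0.03125; P(data | r = 5) = (1/6)(5/6)(5/6)(1/6)(1/6) = 0.003215.
Multiplying each by its prior: 1/3 · 0.032922 = 0.010974, 1/3 · 0.03125 = 0.010417, 1/3 · 0.003215 = 0.0010717; with total 0.022462.
Therefore the posterior P(r = 5 | data) = (0.0010717) / (0.022462) = 0.04771.

0.048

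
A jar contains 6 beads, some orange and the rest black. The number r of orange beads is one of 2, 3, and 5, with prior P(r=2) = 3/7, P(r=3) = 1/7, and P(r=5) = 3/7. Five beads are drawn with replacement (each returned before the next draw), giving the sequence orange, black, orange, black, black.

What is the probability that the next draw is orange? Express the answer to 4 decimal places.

0.4052

The likelihood of the observed sequence under each hypothesis: P(data | r = 2) = (2/6)(4/6)(2/6)(4/6)(4/6) = 0.032922; P(data | r = 3) = (3/6)(3/6)(3/6)(3/6)(3/6) = 0.03125; P(data | r = 5) = (5/6)(1/6)(5/6)(1/6)(1/6) = 0.003215.
The prior-weighted likelihoods are 3/7 · 0.032922 = 0.014109, 1/7 · 0.03125 = 0.0044643, 3/7 · 0.003215 = 0.0013779; summing to 0.019951.
Dividing through by the total gives posterior P(r = 2 | data) = 0.70718, P(r = 3 | data) = 0.22376, P(r = 5 | data) = 0.069061.
So P(orange next | data) = Σ P(orange next | H) P(H | data) = (1/3)(0.70718) + (1/2)(0.22376) + (5/6)(0.069061) = 0.40516.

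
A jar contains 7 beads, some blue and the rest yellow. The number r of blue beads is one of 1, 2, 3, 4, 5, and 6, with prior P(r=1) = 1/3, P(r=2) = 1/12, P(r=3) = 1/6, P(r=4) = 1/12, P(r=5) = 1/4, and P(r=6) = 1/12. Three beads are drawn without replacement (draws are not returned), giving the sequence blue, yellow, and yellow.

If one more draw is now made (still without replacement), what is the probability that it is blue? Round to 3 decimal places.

For each hypothesis, P(data | H) works out to: P(data | r = 1) = (1/7)(6/6)(5/5) = 0.14286; P(data | r = 2) = (2/7)(5/6)(4/5) = 0.19048; P(data | r = 3) = (3/7)(4/6)(3/5) = 0.17143; P(data | r = 4) = (4/7)(3/6)(2/5) = 0.11429; P(data | r = 5) = (5/7)(2/6)(1/5) = 0.047619; P(data | r = 6) = (6/7)(1/6)(0/5) = 0.
Multiplying each by its prior: 1/3 · 0.14286 = 0.047619, 1/12 · 0.19048 = 0.015873, 1/6 · 0.17143 = 0.028571, 1/12 · 0.11429 = 0.0095238, 1/4 · 0.047619 = 0.011905, 1/12 · 0 = 0; summing to 0.11349.
Dividing through by the total gives posterior P(r = 1 | data) = 0.41958, P(r = 2 | data) = 0.13986, P(r = 3 | data) = 0.25175, P(r = 4 | data) = 0.083916, P(r = 5 | data) = 0.1049, P(r = 6 | data) = 0.
Averaging over the posterior, P(blue next | data) = (0)(0.41958) + (1/4)(0.13986) + (1/2)(0.25175) + (3/4)(0.083916) + (1)(0.1049) = 0.32867.

0.329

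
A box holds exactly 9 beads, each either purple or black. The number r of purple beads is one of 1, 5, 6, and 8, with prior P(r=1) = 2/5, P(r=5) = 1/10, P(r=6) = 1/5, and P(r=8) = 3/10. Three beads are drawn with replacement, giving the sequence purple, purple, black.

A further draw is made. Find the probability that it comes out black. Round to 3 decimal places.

0.308

Under each hypothesis, the probability of the observed sequence is: P(data | r = 1) = (1/9)(1/9)(8/9) = 0.010974; P(data | r = 5) = (5/9)(5/9)(4/9) = 0.13717; P(data | r = 6) = (6/9)(6/9)(3/9) = 0.14815; P(data | r = 8) = (8/9)(8/9)(1/9) = 0.087791.
The prior-weighted likelihoods are 2/5 · 0.010974 = 0.0043896, 1/10 · 0.13717 = 0.013717, 1/5 · 0.14815 = 0.02963, 3/10 · 0.087791 = 0.026337; these sum to 0.074074.
Dividing through by the total gives posterior P(r = 1 | data) = 0.059259, P(r = 5 | data) = 0.18519, P(r = 6 | data) = 0.4, P(r = 8 | data) = 0.35556.
Averaging over the posterior, P(black next | data) = (8/9)(0.059259) + (4/9)(0.18519) + (1/3)(0.4) + (1/9)(0.35556) = 0.30782.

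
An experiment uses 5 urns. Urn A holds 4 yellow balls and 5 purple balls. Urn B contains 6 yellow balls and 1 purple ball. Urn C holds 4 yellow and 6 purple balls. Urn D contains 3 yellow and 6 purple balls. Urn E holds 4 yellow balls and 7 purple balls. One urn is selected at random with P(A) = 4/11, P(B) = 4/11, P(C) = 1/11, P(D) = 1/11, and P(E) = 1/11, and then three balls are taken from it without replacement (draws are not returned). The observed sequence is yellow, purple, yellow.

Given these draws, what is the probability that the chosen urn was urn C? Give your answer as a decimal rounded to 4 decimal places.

0.0767

For each hypothesis, P(data | H) works out to: P(data | urn A) = (4/9)(5/8)(3/7) = 0.11905; P(data | urn B) = (6/7)(1/6)(5/5) = 0.14286; P(data | urn C) = (4/10)(6/9)(3/8) = 0.1; P(data | urn D) = (3/9)(6/8)(2/7) = 0.071429; P(data | urn E) = (4/11)(7/10)(3/9) = 0.084848.
Multiplying each by its prior: 4/11 · 0.11905 = 0.04329, 4/11 · 0.14286 = 0.051948, 1/11 · 0.1 = 0.0090909, 1/11 · 0.071429 = 0.0064935, 1/11 · 0.084848 = 0.0077135; with total 0.11854.
Hence P(urn C | data) = (0.0090909) / (0.11854) = 0.076693.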